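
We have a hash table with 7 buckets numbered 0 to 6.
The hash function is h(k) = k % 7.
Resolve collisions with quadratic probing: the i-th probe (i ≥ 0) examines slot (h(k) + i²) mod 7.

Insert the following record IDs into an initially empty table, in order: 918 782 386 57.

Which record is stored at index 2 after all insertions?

918 hashes to 1; slot 1 is free → place at 1.
782 hashes to 5; slot 5 is free → place at 5.
386 hashes to 1; 1 taken → place at 2.
57 hashes to 1; 1,2,5 taken → place at 3.
Table: [∅, 918, 386, 57, ∅, 782, ∅]

386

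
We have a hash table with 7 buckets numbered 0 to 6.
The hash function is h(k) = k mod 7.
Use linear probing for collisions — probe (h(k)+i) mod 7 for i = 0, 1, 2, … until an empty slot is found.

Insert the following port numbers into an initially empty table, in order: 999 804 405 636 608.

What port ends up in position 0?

Insert 999: h=5, slot 5 empty -> index 5.
Insert 804: h=6, slot 6 empty -> index 6.
Insert 405: h=6, slot 6 occupied -> index 0.
Insert 636: h=6, slots 6,0 occupied -> index 1.
Insert 608: h=6, slots 6,0,1 occupied -> index 2.
Table: [405, 636, 608, —, —, 999, 804]

405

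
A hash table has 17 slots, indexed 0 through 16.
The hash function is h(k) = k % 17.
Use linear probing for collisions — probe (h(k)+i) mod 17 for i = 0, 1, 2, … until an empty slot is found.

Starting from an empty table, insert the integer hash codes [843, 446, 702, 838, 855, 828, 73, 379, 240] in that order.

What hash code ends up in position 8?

73

843 hashes to 10; slot 10 is free → place at 10.
446 hashes to 4; slot 4 is free → place at 4.
702 hashes to 5; slot 5 is free → place at 5.
838 hashes to 5; 5 taken → place at 6.
855 hashes to 5; 5,6 taken → place at 7.
828 hashes to 12; slot 12 is free → place at 12.
73 hashes to 5; 5,6,7 taken → place at 8.
379 hashes to 5; 5,6,7,8 taken → place at 9.
240 hashes to 2; slot 2 is free → place at 2.
Table: [∅, ∅, 240, ∅, 446, 702, 838, 855, 73, 379, 843, ∅, 828, ∅, ∅, ∅, ∅]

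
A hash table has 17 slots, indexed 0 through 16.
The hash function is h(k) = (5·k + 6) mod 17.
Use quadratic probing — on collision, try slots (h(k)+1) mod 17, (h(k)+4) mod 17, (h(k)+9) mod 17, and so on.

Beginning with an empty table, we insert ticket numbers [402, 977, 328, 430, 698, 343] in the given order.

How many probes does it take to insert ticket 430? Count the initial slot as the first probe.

402: h=10 → slot 10
977: h=12 → slot 12
328: h=14 → slot 14
430: h=14, probe 14,15 → slot 15
698: h=11 → slot 11
343: h=4 → slot 4
Table: [—, —, —, —, 343, —, —, —, —, —, 402, 698, 977, —, 328, 430, —]

2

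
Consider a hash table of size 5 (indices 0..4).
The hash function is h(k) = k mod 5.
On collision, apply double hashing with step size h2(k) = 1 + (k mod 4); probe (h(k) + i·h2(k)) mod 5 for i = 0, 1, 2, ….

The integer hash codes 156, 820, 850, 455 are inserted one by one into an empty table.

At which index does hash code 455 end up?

4

Insert 156: h=1, slot 1 empty => index 1.
Insert 820: h=0, slot 0 empty => index 0.
Insert 850: h=0, h2=3, slot 0 occupied => index 3.
Insert 455: h=0, h2=4, slot 0 occupied => index 4.
Table: [820, 156, ., 850, 455]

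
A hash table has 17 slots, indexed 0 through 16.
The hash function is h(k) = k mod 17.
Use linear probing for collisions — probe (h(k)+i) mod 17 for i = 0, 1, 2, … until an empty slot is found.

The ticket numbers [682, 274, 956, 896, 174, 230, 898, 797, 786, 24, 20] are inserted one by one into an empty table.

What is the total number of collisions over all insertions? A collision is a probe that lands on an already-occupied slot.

9

682 hashes to 2; slot 2 is free -> place at 2.
274 hashes to 2; 2 taken -> place at 3.
956 hashes to 4; slot 4 is free -> place at 4.
896 hashes to 12; slot 12 is free -> place at 12.
174 hashes to 4; 4 taken -> place at 5.
230 hashes to 9; slot 9 is free -> place at 9.
898 hashes to 14; slot 14 is free -> place at 14.
797 hashes to 15; slot 15 is free -> place at 15.
786 hashes to 4; 4,5 taken -> place at 6.
24 hashes to 7; slot 7 is free -> place at 7.
20 hashes to 3; 3,4,5,6,7 taken -> place at 8.
Table: [-, -, 682, 274, 956, 174, 786, 24, 20, 230, -, -, 896, -, 898, 797, -]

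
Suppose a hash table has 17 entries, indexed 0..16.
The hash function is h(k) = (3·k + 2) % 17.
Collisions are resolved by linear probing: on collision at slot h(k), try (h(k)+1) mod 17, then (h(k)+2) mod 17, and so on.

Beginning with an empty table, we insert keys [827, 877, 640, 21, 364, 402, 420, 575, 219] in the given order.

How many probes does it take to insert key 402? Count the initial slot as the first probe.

3

827 hashes to 1; slot 1 is free => place at 1.
877 hashes to 15; slot 15 is free => place at 15.
640 hashes to 1; 1 taken => place at 2.
21 hashes to 14; slot 14 is free => place at 14.
364 hashes to 6; slot 6 is free => place at 6.
402 hashes to 1; 1,2 taken => place at 3.
420 hashes to 4; slot 4 is free => place at 4.
575 hashes to 10; slot 10 is free => place at 10.
219 hashes to 13; slot 13 is free => place at 13.
Table: [∅, 827, 640, 402, 420, ∅, 364, ∅, ∅, ∅, 575, ∅, ∅, 219, 21, 877, ∅]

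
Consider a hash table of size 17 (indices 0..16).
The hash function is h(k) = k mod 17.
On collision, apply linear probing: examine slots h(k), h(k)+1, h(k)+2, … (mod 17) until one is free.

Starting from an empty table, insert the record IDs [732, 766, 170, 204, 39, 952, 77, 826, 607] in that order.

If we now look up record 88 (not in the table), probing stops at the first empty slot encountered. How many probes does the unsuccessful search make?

4

732 hashes to 1; slot 1 is free => place at 1.
766 hashes to 1; 1 taken => place at 2.
170 hashes to 0; slot 0 is free => place at 0.
204 hashes to 0; 0,1,2 taken => place at 3.
39 hashes to 5; slot 5 is free => place at 5.
952 hashes to 0; 0,1,2,3 taken => place at 4.
77 hashes to 9; slot 9 is free => place at 9.
826 hashes to 10; slot 10 is free => place at 10.
607 hashes to 12; slot 12 is free => place at 12.
Table: [170, 732, 766, 204, 952, 39, _, _, _, 77, 826, _, 607, _, _, _, _]
Lookup 88: h=3, probe 3,4,5,6 → slot 6 empty, not found.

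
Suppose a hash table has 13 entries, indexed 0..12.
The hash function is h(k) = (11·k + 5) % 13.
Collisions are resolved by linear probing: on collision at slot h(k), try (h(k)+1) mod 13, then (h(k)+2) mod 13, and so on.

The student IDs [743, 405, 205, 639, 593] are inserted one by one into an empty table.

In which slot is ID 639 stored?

Insert 743: h=1, slot 1 empty -> index 1.
Insert 405: h=1, slot 1 occupied -> index 2.
Insert 205: h=11, slot 11 empty -> index 11.
Insert 639: h=1, slots 1,2 occupied -> index 3.
Insert 593: h=2, slots 2,3 occupied -> index 4.
Table: [-, 743, 405, 639, 593, -, -, -, -, -, -, 205, -]

3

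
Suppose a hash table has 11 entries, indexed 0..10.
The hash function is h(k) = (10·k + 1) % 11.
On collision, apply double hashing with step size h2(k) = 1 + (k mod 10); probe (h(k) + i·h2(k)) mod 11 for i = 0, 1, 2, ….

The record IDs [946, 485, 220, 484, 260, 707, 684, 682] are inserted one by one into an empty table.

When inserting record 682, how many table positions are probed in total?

946 hashes to 1; slot 1 is free => place at 1.
485 hashes to 0; slot 0 is free => place at 0.
220 hashes to 1, h2=1; 1 taken => place at 2.
484 hashes to 1, h2=5; 1 taken => place at 6.
260 hashes to 5; slot 5 is free => place at 5.
707 hashes to 9; slot 9 is free => place at 9.
684 hashes to 10; slot 10 is free => place at 10.
682 hashes to 1, h2=3; 1 taken => place at 4.
Table: [485, 946, 220, —, 682, 260, 484, —, —, 707, 684]

2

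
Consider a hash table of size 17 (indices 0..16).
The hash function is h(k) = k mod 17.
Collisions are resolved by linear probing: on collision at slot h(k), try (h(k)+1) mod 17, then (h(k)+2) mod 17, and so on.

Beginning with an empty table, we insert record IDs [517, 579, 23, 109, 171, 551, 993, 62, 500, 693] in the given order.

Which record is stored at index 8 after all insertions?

109

517 hashes to 7; slot 7 is free => place at 7.
579 hashes to 1; slot 1 is free => place at 1.
23 hashes to 6; slot 6 is free => place at 6.
109 hashes to 7; 7 taken => place at 8.
171 hashes to 1; 1 taken => place at 2.
551 hashes to 7; 7,8 taken => place at 9.
993 hashes to 7; 7,8,9 taken => place at 10.
62 hashes to 11; slot 11 is free => place at 11.
500 hashes to 7; 7,8,9,10,11 taken => place at 12.
693 hashes to 13; slot 13 is free => place at 13.
Table: [-, 579, 171, -, -, -, 23, 517, 109, 551, 993, 62, 500, 693, -, -, -]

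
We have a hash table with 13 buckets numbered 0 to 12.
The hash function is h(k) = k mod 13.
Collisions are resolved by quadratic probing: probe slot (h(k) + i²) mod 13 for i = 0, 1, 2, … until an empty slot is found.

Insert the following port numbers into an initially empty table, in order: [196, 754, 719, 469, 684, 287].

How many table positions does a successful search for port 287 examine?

196: h=1 -> slot 1
754: h=0 -> slot 0
719: h=4 -> slot 4
469: h=1, probe 1,2 -> slot 2
684: h=8 -> slot 8
287: h=1, probe 1,2,5 -> slot 5
Table: [754, 196, 469, _, 719, 287, _, _, 684, _, _, _, _]
Lookup 287: h=1, probe 1,2,5 → found at 5.

3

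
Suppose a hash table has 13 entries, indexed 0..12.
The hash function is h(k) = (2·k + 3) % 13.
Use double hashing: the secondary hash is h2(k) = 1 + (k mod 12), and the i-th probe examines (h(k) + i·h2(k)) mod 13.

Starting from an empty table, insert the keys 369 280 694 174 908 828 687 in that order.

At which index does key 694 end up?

11

369 hashes to 0; slot 0 is free -> place at 0.
280 hashes to 4; slot 4 is free -> place at 4.
694 hashes to 0, h2=11; 0 taken -> place at 11.
174 hashes to 0, h2=7; 0 taken -> place at 7.
908 hashes to 12; slot 12 is free -> place at 12.
828 hashes to 8; slot 8 is free -> place at 8.
687 hashes to 12, h2=4; 12 taken -> place at 3.
Table: [369, ., ., 687, 280, ., ., 174, 828, ., ., 694, 908]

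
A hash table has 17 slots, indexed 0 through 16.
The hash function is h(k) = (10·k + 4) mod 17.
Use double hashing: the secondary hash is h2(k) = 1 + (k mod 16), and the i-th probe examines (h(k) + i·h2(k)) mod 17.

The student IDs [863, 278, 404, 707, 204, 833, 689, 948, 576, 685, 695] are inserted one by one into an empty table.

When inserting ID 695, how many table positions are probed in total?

Insert 863: h=15, slot 15 empty → index 15.
Insert 278: h=13, slot 13 empty → index 13.
Insert 404: h=15, h2=5, slot 15 occupied → index 3.
Insert 707: h=2, slot 2 empty → index 2.
Insert 204: h=4, slot 4 empty → index 4.
Insert 833: h=4, h2=2, slot 4 occupied → index 6.
Insert 689: h=9, slot 9 empty → index 9.
Insert 948: h=15, h2=5, slots 15,3 occupied → index 8.
Insert 576: h=1, slot 1 empty → index 1.
Insert 685: h=3, h2=14, slot 3 occupied → index 0.
Insert 695: h=1, h2=8, slots 1,9,0,8 occupied → index 16.
Table: [685, 576, 707, 404, 204, ∅, 833, ∅, 948, 689, ∅, ∅, ∅, 278, ∅, 863, 695]

5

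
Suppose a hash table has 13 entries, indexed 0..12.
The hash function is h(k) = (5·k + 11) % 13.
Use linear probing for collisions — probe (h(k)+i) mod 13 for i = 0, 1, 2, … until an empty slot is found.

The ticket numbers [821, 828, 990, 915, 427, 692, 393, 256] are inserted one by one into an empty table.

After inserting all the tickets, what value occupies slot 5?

256

821: h=8 -> slot 8
828: h=4 -> slot 4
990: h=8, probe 8,9 -> slot 9
915: h=10 -> slot 10
427: h=1 -> slot 1
692: h=0 -> slot 0
393: h=0, probe 0,1,2 -> slot 2
256: h=4, probe 4,5 -> slot 5
Table: [692, 427, 393, —, 828, 256, —, —, 821, 990, 915, —, —]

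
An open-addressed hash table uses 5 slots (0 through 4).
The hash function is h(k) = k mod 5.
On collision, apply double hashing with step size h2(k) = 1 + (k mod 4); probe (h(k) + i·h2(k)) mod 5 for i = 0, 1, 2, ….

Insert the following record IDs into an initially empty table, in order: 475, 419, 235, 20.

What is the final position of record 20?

1

Insert 475: h=0, slot 0 empty => index 0.
Insert 419: h=4, slot 4 empty => index 4.
Insert 235: h=0, h2=4, slots 0,4 occupied => index 3.
Insert 20: h=0, h2=1, slot 0 occupied => index 1.
Table: [475, 20, ∅, 235, 419]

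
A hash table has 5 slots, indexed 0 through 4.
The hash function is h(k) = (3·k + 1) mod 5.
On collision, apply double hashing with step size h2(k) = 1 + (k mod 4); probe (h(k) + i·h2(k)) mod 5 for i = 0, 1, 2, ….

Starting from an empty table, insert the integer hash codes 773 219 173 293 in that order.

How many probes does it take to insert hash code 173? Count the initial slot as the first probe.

2

773 hashes to 0; slot 0 is free → place at 0.
219 hashes to 3; slot 3 is free → place at 3.
173 hashes to 0, h2=2; 0 taken → place at 2.
293 hashes to 0, h2=2; 0,2 taken → place at 4.
Table: [773, —, 173, 219, 293]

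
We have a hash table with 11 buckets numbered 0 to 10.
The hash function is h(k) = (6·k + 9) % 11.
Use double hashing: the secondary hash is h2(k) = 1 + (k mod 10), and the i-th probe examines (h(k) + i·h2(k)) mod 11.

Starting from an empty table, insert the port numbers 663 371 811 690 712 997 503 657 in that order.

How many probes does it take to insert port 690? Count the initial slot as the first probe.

2

Insert 663: h=5, slot 5 empty => index 5.
Insert 371: h=2, slot 2 empty => index 2.
Insert 811: h=2, h2=2, slot 2 occupied => index 4.
Insert 690: h=2, h2=1, slot 2 occupied => index 3.
Insert 712: h=2, h2=3, slots 2,5 occupied => index 8.
Insert 997: h=7, slot 7 empty => index 7.
Insert 503: h=2, h2=4, slot 2 occupied => index 6.
Insert 657: h=2, h2=8, slot 2 occupied => index 10.
Table: [-, -, 371, 690, 811, 663, 503, 997, 712, -, 657]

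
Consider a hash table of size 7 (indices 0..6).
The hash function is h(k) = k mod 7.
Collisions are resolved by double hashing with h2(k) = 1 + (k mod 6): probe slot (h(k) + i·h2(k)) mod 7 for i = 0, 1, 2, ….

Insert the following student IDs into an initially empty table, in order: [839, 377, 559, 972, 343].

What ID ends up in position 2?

343

839: h=6 -> slot 6
377: h=6, h2=6, probe 6,5 -> slot 5
559: h=6, h2=2, probe 6,1 -> slot 1
972: h=6, h2=1, probe 6,0 -> slot 0
343: h=0, h2=2, probe 0,2 -> slot 2
Table: [972, 559, 343, _, _, 377, 839]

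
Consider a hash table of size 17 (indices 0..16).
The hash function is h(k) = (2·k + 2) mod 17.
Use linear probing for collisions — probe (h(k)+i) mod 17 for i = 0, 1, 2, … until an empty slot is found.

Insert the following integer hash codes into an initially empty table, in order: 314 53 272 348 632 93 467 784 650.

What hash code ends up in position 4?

Insert 314: h=1, slot 1 empty => index 1.
Insert 53: h=6, slot 6 empty => index 6.
Insert 272: h=2, slot 2 empty => index 2.
Insert 348: h=1, slots 1,2 occupied => index 3.
Insert 632: h=8, slot 8 empty => index 8.
Insert 93: h=1, slots 1,2,3 occupied => index 4.
Insert 467: h=1, slots 1,2,3,4 occupied => index 5.
Insert 784: h=6, slot 6 occupied => index 7.
Insert 650: h=10, slot 10 empty => index 10.
Table: [_, 314, 272, 348, 93, 467, 53, 784, 632, _, 650, _, _, _, _, _, _]

93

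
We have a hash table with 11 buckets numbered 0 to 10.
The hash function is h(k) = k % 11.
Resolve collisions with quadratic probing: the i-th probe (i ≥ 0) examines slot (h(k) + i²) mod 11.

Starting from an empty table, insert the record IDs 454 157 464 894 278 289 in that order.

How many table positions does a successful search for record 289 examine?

5

454: h=3 => slot 3
157: h=3, probe 3,4 => slot 4
464: h=2 => slot 2
894: h=3, probe 3,4,7 => slot 7
278: h=3, probe 3,4,7,1 => slot 1
289: h=3, probe 3,4,7,1,8 => slot 8
Table: [∅, 278, 464, 454, 157, ∅, ∅, 894, 289, ∅, ∅]
Lookup 289: h=3, probe 3,4,7,1,8 → found at 8.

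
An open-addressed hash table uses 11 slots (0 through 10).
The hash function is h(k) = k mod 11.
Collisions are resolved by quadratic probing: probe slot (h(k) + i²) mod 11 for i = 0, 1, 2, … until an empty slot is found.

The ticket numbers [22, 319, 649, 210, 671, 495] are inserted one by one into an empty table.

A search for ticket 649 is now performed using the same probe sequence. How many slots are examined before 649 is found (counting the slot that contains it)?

22: h=0 => slot 0
319: h=0, probe 0,1 => slot 1
649: h=0, probe 0,1,4 => slot 4
210: h=1, probe 1,2 => slot 2
671: h=0, probe 0,1,4,9 => slot 9
495: h=0, probe 0,1,4,9,5 => slot 5
Table: [22, 319, 210, —, 649, 495, —, —, —, 671, —]
Lookup 649: h=0, probe 0,1,4 → found at 4.

3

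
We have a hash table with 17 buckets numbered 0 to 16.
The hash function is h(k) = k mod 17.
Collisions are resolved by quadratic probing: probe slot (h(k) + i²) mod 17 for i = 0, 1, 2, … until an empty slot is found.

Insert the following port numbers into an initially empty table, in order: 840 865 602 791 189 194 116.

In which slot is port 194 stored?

11

840: h=7 => slot 7
865: h=15 => slot 15
602: h=7, probe 7,8 => slot 8
791: h=9 => slot 9
189: h=2 => slot 2
194: h=7, probe 7,8,11 => slot 11
116: h=14 => slot 14
Table: [., ., 189, ., ., ., ., 840, 602, 791, ., 194, ., ., 116, 865, .]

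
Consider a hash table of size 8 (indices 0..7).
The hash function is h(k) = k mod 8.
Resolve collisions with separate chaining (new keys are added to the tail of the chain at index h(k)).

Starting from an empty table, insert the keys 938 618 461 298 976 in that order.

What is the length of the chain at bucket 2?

Insert 938: h=2, bucket 2 empty → new chain.
Insert 618: h=2, bucket 2 nonempty → append to chain.
Insert 461: h=5, bucket 5 empty → new chain.
Insert 298: h=2, bucket 2 nonempty → append to chain.
Insert 976: h=0, bucket 0 empty → new chain.
Final buckets:
0: 976
1: —
2: 938 -> 618 -> 298
3: —
4: —
5: 461
6: —
7: —

3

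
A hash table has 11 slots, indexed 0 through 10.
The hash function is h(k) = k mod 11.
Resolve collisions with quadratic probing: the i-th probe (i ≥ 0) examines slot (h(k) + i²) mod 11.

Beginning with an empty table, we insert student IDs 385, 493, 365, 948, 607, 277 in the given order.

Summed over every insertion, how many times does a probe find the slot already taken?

385: h=0 => slot 0
493: h=9 => slot 9
365: h=2 => slot 2
948: h=2, probe 2,3 => slot 3
607: h=2, probe 2,3,6 => slot 6
277: h=2, probe 2,3,6,0,7 => slot 7
Table: [385, ∅, 365, 948, ∅, ∅, 607, 277, ∅, 493, ∅]

7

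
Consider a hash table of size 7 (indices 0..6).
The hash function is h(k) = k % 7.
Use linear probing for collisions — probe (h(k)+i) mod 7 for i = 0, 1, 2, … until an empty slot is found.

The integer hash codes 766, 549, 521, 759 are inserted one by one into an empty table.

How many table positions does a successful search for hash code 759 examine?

4

766 hashes to 3; slot 3 is free => place at 3.
549 hashes to 3; 3 taken => place at 4.
521 hashes to 3; 3,4 taken => place at 5.
759 hashes to 3; 3,4,5 taken => place at 6.
Table: [-, -, -, 766, 549, 521, 759]
Lookup 759: h=3, probe 3,4,5,6 → found at 6.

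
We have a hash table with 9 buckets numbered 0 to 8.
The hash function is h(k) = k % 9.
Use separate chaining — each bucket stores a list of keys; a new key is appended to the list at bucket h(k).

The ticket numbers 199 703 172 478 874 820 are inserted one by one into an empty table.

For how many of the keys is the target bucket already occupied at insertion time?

Insert 199: h=1, bucket 1 empty -> new chain.
Insert 703: h=1, bucket 1 nonempty -> append to chain.
Insert 172: h=1, bucket 1 nonempty -> append to chain.
Insert 478: h=1, bucket 1 nonempty -> append to chain.
Insert 874: h=1, bucket 1 nonempty -> append to chain.
Insert 820: h=1, bucket 1 nonempty -> append to chain.
Final buckets:
0: -
1: 199 -> 703 -> 172 -> 478 -> 874 -> 820
2: -
3: -
4: -
5: -
6: -
7: -
8: -

5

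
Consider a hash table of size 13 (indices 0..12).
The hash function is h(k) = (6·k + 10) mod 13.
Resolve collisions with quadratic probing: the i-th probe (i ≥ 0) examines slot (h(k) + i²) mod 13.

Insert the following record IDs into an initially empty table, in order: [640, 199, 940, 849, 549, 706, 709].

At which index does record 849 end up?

12

640: h=2 -> slot 2
199: h=8 -> slot 8
940: h=8, probe 8,9 -> slot 9
849: h=8, probe 8,9,12 -> slot 12
549: h=2, probe 2,3 -> slot 3
706: h=8, probe 8,9,12,4 -> slot 4
709: h=0 -> slot 0
Table: [709, ∅, 640, 549, 706, ∅, ∅, ∅, 199, 940, ∅, ∅, 849]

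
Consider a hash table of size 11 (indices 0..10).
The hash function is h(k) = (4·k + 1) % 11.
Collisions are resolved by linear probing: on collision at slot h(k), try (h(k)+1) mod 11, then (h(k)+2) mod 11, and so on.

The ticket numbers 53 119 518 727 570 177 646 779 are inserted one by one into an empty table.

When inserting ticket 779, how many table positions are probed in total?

53: h=4 -> slot 4
119: h=4, probe 4,5 -> slot 5
518: h=5, probe 5,6 -> slot 6
727: h=5, probe 5,6,7 -> slot 7
570: h=4, probe 4,5,6,7,8 -> slot 8
177: h=5, probe 5,6,7,8,9 -> slot 9
646: h=0 -> slot 0
779: h=4, probe 4,5,6,7,8,9,10 -> slot 10
Table: [646, ∅, ∅, ∅, 53, 119, 518, 727, 570, 177, 779]

7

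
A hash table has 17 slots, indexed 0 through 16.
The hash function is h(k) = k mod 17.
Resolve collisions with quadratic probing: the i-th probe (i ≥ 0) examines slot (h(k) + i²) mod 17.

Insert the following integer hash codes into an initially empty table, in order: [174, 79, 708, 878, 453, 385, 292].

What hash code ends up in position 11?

174: h=4 -> slot 4
79: h=11 -> slot 11
708: h=11, probe 11,12 -> slot 12
878: h=11, probe 11,12,15 -> slot 15
453: h=11, probe 11,12,15,3 -> slot 3
385: h=11, probe 11,12,15,3,10 -> slot 10
292: h=3, probe 3,4,7 -> slot 7
Table: [., ., ., 453, 174, ., ., 292, ., ., 385, 79, 708, ., ., 878, .]

79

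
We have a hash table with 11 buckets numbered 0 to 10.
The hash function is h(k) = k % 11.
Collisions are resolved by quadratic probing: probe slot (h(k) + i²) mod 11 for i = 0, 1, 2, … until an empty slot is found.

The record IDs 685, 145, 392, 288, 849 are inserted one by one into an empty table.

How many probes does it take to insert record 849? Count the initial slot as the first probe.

685: h=3 → slot 3
145: h=2 → slot 2
392: h=7 → slot 7
288: h=2, probe 2,3,6 → slot 6
849: h=2, probe 2,3,6,0 → slot 0
Table: [849, —, 145, 685, —, —, 288, 392, —, —, —]

4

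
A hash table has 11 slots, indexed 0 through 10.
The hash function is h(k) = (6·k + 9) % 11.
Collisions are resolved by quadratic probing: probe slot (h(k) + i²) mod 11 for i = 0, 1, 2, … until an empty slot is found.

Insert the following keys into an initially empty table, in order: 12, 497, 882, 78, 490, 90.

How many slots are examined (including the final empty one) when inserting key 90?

12: h=4 → slot 4
497: h=10 → slot 10
882: h=10, probe 10,0 → slot 0
78: h=4, probe 4,5 → slot 5
490: h=1 → slot 1
90: h=10, probe 10,0,3 → slot 3
Table: [882, 490, —, 90, 12, 78, —, —, —, —, 497]

3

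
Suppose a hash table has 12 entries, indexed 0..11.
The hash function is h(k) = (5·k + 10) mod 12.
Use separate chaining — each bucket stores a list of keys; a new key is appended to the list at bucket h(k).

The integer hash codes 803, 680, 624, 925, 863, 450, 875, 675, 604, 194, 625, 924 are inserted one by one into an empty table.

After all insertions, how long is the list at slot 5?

Insert 803: h=5, bucket 5 empty -> new chain.
Insert 680: h=2, bucket 2 empty -> new chain.
Insert 624: h=10, bucket 10 empty -> new chain.
Insert 925: h=3, bucket 3 empty -> new chain.
Insert 863: h=5, bucket 5 nonempty -> append to chain.
Insert 450: h=4, bucket 4 empty -> new chain.
Insert 875: h=5, bucket 5 nonempty -> append to chain.
Insert 675: h=1, bucket 1 empty -> new chain.
Insert 604: h=6, bucket 6 empty -> new chain.
Insert 194: h=8, bucket 8 empty -> new chain.
Insert 625: h=3, bucket 3 nonempty -> append to chain.
Insert 924: h=10, bucket 10 nonempty -> append to chain.
Final buckets:
0: .
1: 675
2: 680
3: 925 -> 625
4: 450
5: 803 -> 863 -> 875
6: 604
7: .
8: 194
9: .
10: 624 -> 924
11: .

3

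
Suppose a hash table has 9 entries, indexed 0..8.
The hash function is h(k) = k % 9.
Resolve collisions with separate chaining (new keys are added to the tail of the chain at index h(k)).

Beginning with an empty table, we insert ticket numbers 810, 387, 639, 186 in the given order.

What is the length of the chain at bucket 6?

810 -> bucket 0
387 -> bucket 0 (collision)
639 -> bucket 0 (collision)
186 -> bucket 6
Final buckets:
0: 810 -> 387 -> 639
1: ∅
2: ∅
3: ∅
4: ∅
5: ∅
6: 186
7: ∅
8: ∅

1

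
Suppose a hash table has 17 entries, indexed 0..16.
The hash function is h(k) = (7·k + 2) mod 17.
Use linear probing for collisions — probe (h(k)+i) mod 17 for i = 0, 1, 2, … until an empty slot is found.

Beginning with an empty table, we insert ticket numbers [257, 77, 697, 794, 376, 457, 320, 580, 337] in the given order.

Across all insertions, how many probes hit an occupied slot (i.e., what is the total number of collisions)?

11

257 hashes to 16; slot 16 is free -> place at 16.
77 hashes to 14; slot 14 is free -> place at 14.
697 hashes to 2; slot 2 is free -> place at 2.
794 hashes to 1; slot 1 is free -> place at 1.
376 hashes to 16; 16 taken -> place at 0.
457 hashes to 5; slot 5 is free -> place at 5.
320 hashes to 15; slot 15 is free -> place at 15.
580 hashes to 16; 16,0,1,2 taken -> place at 3.
337 hashes to 15; 15,16,0,1,2,3 taken -> place at 4.
Table: [376, 794, 697, 580, 337, 457, _, _, _, _, _, _, _, _, 77, 320, 257]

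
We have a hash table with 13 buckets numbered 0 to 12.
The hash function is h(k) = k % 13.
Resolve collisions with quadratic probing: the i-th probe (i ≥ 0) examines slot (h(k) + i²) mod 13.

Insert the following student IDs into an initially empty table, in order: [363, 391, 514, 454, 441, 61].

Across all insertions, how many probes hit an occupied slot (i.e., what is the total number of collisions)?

3

363: h=12 => slot 12
391: h=1 => slot 1
514: h=7 => slot 7
454: h=12, probe 12,0 => slot 0
441: h=12, probe 12,0,3 => slot 3
61: h=9 => slot 9
Table: [454, 391, _, 441, _, _, _, 514, _, 61, _, _, 363]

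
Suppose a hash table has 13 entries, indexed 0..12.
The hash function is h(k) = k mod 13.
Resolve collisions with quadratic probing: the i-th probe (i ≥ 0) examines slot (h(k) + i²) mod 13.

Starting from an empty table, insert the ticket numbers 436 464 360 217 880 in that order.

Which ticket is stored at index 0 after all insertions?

217

436 hashes to 7; slot 7 is free -> place at 7.
464 hashes to 9; slot 9 is free -> place at 9.
360 hashes to 9; 9 taken -> place at 10.
217 hashes to 9; 9,10 taken -> place at 0.
880 hashes to 9; 9,10,0 taken -> place at 5.
Table: [217, ∅, ∅, ∅, ∅, 880, ∅, 436, ∅, 464, 360, ∅, ∅]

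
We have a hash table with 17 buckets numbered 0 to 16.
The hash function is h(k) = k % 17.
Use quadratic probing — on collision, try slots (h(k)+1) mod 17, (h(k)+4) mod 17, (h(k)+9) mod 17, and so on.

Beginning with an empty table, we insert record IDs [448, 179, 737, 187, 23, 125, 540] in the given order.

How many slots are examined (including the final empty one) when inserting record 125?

Insert 448: h=6, slot 6 empty -> index 6.
Insert 179: h=9, slot 9 empty -> index 9.
Insert 737: h=6, slot 6 occupied -> index 7.
Insert 187: h=0, slot 0 empty -> index 0.
Insert 23: h=6, slots 6,7 occupied -> index 10.
Insert 125: h=6, slots 6,7,10 occupied -> index 15.
Insert 540: h=13, slot 13 empty -> index 13.
Table: [187, —, —, —, —, —, 448, 737, —, 179, 23, —, —, 540, —, 125, —]

4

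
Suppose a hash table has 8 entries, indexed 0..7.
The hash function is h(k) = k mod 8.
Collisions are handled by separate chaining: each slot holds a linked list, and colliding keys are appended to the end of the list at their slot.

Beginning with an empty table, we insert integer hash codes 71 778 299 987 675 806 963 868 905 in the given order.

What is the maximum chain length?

Insert 71: h=7, bucket 7 empty → new chain.
Insert 778: h=2, bucket 2 empty → new chain.
Insert 299: h=3, bucket 3 empty → new chain.
Insert 987: h=3, bucket 3 nonempty → append to chain.
Insert 675: h=3, bucket 3 nonempty → append to chain.
Insert 806: h=6, bucket 6 empty → new chain.
Insert 963: h=3, bucket 3 nonempty → append to chain.
Insert 868: h=4, bucket 4 empty → new chain.
Insert 905: h=1, bucket 1 empty → new chain.
Final buckets:
0: —
1: 905
2: 778
3: 299 -> 987 -> 675 -> 963
4: 868
5: —
6: 806
7: 71

4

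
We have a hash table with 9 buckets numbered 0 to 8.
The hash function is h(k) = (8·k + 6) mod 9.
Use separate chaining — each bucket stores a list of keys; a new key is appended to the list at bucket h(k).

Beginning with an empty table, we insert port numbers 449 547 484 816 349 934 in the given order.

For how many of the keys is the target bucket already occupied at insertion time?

Insert 449: h=7, bucket 7 empty -> new chain.
Insert 547: h=8, bucket 8 empty -> new chain.
Insert 484: h=8, bucket 8 nonempty -> append to chain.
Insert 816: h=0, bucket 0 empty -> new chain.
Insert 349: h=8, bucket 8 nonempty -> append to chain.
Insert 934: h=8, bucket 8 nonempty -> append to chain.
Final buckets:
0: 816
1: -
2: -
3: -
4: -
5: -
6: -
7: 449
8: 547 -> 484 -> 349 -> 934

3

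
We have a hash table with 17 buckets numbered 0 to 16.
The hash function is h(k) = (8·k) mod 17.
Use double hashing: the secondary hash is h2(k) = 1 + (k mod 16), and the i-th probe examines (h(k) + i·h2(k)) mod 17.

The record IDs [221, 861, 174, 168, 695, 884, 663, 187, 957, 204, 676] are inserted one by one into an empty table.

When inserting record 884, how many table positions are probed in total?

Insert 221: h=0, slot 0 empty -> index 0.
Insert 861: h=3, slot 3 empty -> index 3.
Insert 174: h=15, slot 15 empty -> index 15.
Insert 168: h=1, slot 1 empty -> index 1.
Insert 695: h=1, h2=8, slot 1 occupied -> index 9.
Insert 884: h=0, h2=5, slot 0 occupied -> index 5.
Insert 663: h=0, h2=8, slot 0 occupied -> index 8.
Insert 187: h=0, h2=12, slot 0 occupied -> index 12.
Insert 957: h=6, slot 6 empty -> index 6.
Insert 204: h=0, h2=13, slot 0 occupied -> index 13.
Insert 676: h=2, slot 2 empty -> index 2.
Table: [221, 168, 676, 861, -, 884, 957, -, 663, 695, -, -, 187, 204, -, 174, -]

2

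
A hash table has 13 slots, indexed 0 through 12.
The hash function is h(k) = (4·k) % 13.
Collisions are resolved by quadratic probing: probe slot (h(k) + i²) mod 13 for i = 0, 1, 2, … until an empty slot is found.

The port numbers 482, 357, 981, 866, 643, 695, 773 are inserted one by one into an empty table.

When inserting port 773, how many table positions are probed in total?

Insert 482: h=4, slot 4 empty → index 4.
Insert 357: h=11, slot 11 empty → index 11.
Insert 981: h=11, slot 11 occupied → index 12.
Insert 866: h=6, slot 6 empty → index 6.
Insert 643: h=11, slots 11,12 occupied → index 2.
Insert 695: h=11, slots 11,12,2 occupied → index 7.
Insert 773: h=11, slots 11,12,2,7 occupied → index 1.
Table: [-, 773, 643, -, 482, -, 866, 695, -, -, -, 357, 981]

5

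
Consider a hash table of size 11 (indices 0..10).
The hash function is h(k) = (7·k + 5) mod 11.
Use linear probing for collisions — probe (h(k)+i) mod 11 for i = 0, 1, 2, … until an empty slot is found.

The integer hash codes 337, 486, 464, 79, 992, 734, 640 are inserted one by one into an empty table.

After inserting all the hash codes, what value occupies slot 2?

337 hashes to 10; slot 10 is free -> place at 10.
486 hashes to 8; slot 8 is free -> place at 8.
464 hashes to 8; 8 taken -> place at 9.
79 hashes to 8; 8,9,10 taken -> place at 0.
992 hashes to 8; 8,9,10,0 taken -> place at 1.
734 hashes to 6; slot 6 is free -> place at 6.
640 hashes to 8; 8,9,10,0,1 taken -> place at 2.
Table: [79, 992, 640, ., ., ., 734, ., 486, 464, 337]

640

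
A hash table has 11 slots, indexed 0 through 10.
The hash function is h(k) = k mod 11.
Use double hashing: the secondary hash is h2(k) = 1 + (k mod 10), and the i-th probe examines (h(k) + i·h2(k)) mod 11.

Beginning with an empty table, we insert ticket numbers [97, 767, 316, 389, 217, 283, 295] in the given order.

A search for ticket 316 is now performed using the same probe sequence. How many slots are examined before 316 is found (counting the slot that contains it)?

97: h=9 -> slot 9
767: h=8 -> slot 8
316: h=8, h2=7, probe 8,4 -> slot 4
389: h=4, h2=10, probe 4,3 -> slot 3
217: h=8, h2=8, probe 8,5 -> slot 5
283: h=8, h2=4, probe 8,1 -> slot 1
295: h=9, h2=6, probe 9,4,10 -> slot 10
Table: [., 283, ., 389, 316, 217, ., ., 767, 97, 295]
Lookup 316: h=8, h2=7, probe 8,4 → found at 4.

2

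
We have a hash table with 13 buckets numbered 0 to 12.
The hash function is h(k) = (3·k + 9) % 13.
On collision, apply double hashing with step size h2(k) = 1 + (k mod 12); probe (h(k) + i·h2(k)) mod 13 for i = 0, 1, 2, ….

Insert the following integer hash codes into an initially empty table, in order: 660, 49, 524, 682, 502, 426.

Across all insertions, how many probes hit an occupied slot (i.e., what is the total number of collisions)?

Insert 660: h=0, slot 0 empty => index 0.
Insert 49: h=0, h2=2, slot 0 occupied => index 2.
Insert 524: h=8, slot 8 empty => index 8.
Insert 682: h=1, slot 1 empty => index 1.
Insert 502: h=7, slot 7 empty => index 7.
Insert 426: h=0, h2=7, slots 0,7,1,8,2 occupied => index 9.
Table: [660, 682, 49, —, —, —, —, 502, 524, 426, —, —, —]

6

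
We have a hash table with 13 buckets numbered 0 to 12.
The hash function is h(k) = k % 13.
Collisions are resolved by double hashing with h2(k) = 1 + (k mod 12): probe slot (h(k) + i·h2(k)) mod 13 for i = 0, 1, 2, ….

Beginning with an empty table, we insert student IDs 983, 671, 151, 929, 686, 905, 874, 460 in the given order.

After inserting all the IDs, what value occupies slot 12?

874

983: h=8 => slot 8
671: h=8, h2=12, probe 8,7 => slot 7
151: h=8, h2=8, probe 8,3 => slot 3
929: h=6 => slot 6
686: h=10 => slot 10
905: h=8, h2=6, probe 8,1 => slot 1
874: h=3, h2=11, probe 3,1,12 => slot 12
460: h=5 => slot 5
Table: [—, 905, —, 151, —, 460, 929, 671, 983, —, 686, —, 874]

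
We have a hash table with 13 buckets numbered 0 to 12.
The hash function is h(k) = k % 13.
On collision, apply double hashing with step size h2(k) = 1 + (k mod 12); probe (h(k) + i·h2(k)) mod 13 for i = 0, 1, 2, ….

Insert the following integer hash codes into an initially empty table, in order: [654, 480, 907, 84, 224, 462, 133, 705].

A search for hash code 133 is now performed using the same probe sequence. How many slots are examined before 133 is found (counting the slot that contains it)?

654 hashes to 4; slot 4 is free => place at 4.
480 hashes to 12; slot 12 is free => place at 12.
907 hashes to 10; slot 10 is free => place at 10.
84 hashes to 6; slot 6 is free => place at 6.
224 hashes to 3; slot 3 is free => place at 3.
462 hashes to 7; slot 7 is free => place at 7.
133 hashes to 3, h2=2; 3 taken => place at 5.
705 hashes to 3, h2=10; 3 taken => place at 0.
Table: [705, -, -, 224, 654, 133, 84, 462, -, -, 907, -, 480]
Lookup 133: h=3, h2=2, probe 3,5 → found at 5.

2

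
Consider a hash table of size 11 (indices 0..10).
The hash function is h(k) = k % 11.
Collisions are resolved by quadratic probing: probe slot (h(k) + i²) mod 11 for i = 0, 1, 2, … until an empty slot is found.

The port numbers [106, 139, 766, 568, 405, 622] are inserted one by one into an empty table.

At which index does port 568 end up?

5

Insert 106: h=7, slot 7 empty → index 7.
Insert 139: h=7, slot 7 occupied → index 8.
Insert 766: h=7, slots 7,8 occupied → index 0.
Insert 568: h=7, slots 7,8,0 occupied → index 5.
Insert 405: h=9, slot 9 empty → index 9.
Insert 622: h=6, slot 6 empty → index 6.
Table: [766, ., ., ., ., 568, 622, 106, 139, 405, .]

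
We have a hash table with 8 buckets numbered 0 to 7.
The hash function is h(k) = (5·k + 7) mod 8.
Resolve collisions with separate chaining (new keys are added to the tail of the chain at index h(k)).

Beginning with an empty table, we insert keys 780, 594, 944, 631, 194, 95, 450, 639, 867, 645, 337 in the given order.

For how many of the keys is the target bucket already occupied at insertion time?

780 -> bucket 3
594 -> bucket 1
944 -> bucket 7
631 -> bucket 2
194 -> bucket 1 (collision)
95 -> bucket 2 (collision)
450 -> bucket 1 (collision)
639 -> bucket 2 (collision)
867 -> bucket 6
645 -> bucket 0
337 -> bucket 4
Final buckets:
0: 645
1: 594 -> 194 -> 450
2: 631 -> 95 -> 639
3: 780
4: 337
5: ∅
6: 867
7: 944

4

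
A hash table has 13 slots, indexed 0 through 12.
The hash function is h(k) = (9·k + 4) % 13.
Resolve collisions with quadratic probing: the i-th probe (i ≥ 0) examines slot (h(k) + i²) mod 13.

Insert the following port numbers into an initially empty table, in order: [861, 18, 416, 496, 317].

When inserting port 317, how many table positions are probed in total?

861 hashes to 5; slot 5 is free -> place at 5.
18 hashes to 10; slot 10 is free -> place at 10.
416 hashes to 4; slot 4 is free -> place at 4.
496 hashes to 9; slot 9 is free -> place at 9.
317 hashes to 10; 10 taken -> place at 11.
Table: [-, -, -, -, 416, 861, -, -, -, 496, 18, 317, -]

2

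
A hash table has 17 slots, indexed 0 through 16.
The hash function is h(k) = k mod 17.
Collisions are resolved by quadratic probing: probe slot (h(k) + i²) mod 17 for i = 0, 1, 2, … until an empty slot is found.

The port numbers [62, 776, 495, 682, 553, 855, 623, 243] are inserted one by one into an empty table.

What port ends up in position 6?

243

Insert 62: h=11, slot 11 empty -> index 11.
Insert 776: h=11, slot 11 occupied -> index 12.
Insert 495: h=2, slot 2 empty -> index 2.
Insert 682: h=2, slot 2 occupied -> index 3.
Insert 553: h=9, slot 9 empty -> index 9.
Insert 855: h=5, slot 5 empty -> index 5.
Insert 623: h=11, slots 11,12 occupied -> index 15.
Insert 243: h=5, slot 5 occupied -> index 6.
Table: [—, —, 495, 682, —, 855, 243, —, —, 553, —, 62, 776, —, —, 623, —]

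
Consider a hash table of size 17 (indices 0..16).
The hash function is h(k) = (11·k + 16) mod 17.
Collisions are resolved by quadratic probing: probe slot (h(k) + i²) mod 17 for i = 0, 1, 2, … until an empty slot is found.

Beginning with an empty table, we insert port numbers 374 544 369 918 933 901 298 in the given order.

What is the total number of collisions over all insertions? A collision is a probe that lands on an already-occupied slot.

374 hashes to 16; slot 16 is free => place at 16.
544 hashes to 16; 16 taken => place at 0.
369 hashes to 12; slot 12 is free => place at 12.
918 hashes to 16; 16,0 taken => place at 3.
933 hashes to 11; slot 11 is free => place at 11.
901 hashes to 16; 16,0,3 taken => place at 8.
298 hashes to 13; slot 13 is free => place at 13.
Table: [544, _, _, 918, _, _, _, _, 901, _, _, 933, 369, 298, _, _, 374]

6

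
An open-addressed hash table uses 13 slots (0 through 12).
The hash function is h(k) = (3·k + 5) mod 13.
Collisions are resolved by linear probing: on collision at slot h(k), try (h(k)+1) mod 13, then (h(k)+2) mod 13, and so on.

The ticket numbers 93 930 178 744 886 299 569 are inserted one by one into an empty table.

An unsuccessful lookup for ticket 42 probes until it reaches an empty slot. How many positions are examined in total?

Insert 93: h=11, slot 11 empty → index 11.
Insert 930: h=0, slot 0 empty → index 0.
Insert 178: h=6, slot 6 empty → index 6.
Insert 744: h=1, slot 1 empty → index 1.
Insert 886: h=11, slot 11 occupied → index 12.
Insert 299: h=5, slot 5 empty → index 5.
Insert 569: h=9, slot 9 empty → index 9.
Table: [930, 744, -, -, -, 299, 178, -, -, 569, -, 93, 886]
Lookup 42: h=1, probe 1,2 → slot 2 empty, not found.

2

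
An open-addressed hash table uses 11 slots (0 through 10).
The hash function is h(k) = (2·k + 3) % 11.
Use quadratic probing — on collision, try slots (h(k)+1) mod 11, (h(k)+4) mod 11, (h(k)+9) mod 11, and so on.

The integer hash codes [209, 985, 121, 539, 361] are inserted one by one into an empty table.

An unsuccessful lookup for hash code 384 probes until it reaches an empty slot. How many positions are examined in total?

2

209: h=3 => slot 3
985: h=4 => slot 4
121: h=3, probe 3,4,7 => slot 7
539: h=3, probe 3,4,7,1 => slot 1
361: h=10 => slot 10
Table: [—, 539, —, 209, 985, —, —, 121, —, —, 361]
Lookup 384: h=1, probe 1,2 → slot 2 empty, not found.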